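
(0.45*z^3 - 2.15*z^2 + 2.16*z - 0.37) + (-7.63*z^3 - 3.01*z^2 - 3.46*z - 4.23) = -7.18*z^3 - 5.16*z^2 - 1.3*z - 4.6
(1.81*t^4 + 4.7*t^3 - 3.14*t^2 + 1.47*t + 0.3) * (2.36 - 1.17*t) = -2.1177*t^5 - 1.2274*t^4 + 14.7658*t^3 - 9.1303*t^2 + 3.1182*t + 0.708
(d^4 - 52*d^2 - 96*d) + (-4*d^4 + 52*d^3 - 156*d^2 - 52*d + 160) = -3*d^4 + 52*d^3 - 208*d^2 - 148*d + 160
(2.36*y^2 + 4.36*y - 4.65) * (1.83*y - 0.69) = 4.3188*y^3 + 6.3504*y^2 - 11.5179*y + 3.2085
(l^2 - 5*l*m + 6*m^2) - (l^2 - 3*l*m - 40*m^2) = -2*l*m + 46*m^2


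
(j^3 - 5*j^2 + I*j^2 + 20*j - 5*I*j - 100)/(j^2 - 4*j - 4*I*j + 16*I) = (j^2 + 5*j*(-1 + I) - 25*I)/(j - 4)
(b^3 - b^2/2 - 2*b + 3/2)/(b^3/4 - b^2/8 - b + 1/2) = 4*(2*b^3 - b^2 - 4*b + 3)/(2*b^3 - b^2 - 8*b + 4)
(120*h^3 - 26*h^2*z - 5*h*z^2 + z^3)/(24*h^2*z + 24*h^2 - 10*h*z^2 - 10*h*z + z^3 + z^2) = (5*h + z)/(z + 1)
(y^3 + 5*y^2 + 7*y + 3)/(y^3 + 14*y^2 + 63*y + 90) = (y^2 + 2*y + 1)/(y^2 + 11*y + 30)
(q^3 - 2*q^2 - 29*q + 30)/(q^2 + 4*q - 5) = q - 6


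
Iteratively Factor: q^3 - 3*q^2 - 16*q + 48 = (q - 3)*(q^2 - 16) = (q - 4)*(q - 3)*(q + 4)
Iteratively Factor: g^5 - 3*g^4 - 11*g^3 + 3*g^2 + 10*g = (g + 1)*(g^4 - 4*g^3 - 7*g^2 + 10*g) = g*(g + 1)*(g^3 - 4*g^2 - 7*g + 10) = g*(g - 1)*(g + 1)*(g^2 - 3*g - 10) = g*(g - 5)*(g - 1)*(g + 1)*(g + 2)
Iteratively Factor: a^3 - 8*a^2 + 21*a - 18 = (a - 3)*(a^2 - 5*a + 6) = (a - 3)*(a - 2)*(a - 3)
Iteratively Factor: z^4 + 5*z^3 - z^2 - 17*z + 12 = (z + 4)*(z^3 + z^2 - 5*z + 3) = (z + 3)*(z + 4)*(z^2 - 2*z + 1) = (z - 1)*(z + 3)*(z + 4)*(z - 1)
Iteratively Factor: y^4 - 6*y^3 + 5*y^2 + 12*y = (y - 3)*(y^3 - 3*y^2 - 4*y) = (y - 3)*(y + 1)*(y^2 - 4*y) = y*(y - 3)*(y + 1)*(y - 4)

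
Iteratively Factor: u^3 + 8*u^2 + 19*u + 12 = (u + 4)*(u^2 + 4*u + 3) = (u + 3)*(u + 4)*(u + 1)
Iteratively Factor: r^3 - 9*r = (r)*(r^2 - 9) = r*(r - 3)*(r + 3)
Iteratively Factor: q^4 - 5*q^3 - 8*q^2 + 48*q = (q)*(q^3 - 5*q^2 - 8*q + 48) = q*(q - 4)*(q^2 - q - 12) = q*(q - 4)^2*(q + 3)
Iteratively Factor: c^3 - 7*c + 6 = (c - 2)*(c^2 + 2*c - 3) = (c - 2)*(c + 3)*(c - 1)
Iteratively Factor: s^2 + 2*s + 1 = (s + 1)*(s + 1)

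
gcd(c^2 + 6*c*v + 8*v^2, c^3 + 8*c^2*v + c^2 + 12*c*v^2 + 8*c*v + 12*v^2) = c + 2*v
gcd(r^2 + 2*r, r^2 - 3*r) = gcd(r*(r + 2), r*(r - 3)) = r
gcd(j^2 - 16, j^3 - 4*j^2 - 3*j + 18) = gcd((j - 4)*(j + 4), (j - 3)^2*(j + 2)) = 1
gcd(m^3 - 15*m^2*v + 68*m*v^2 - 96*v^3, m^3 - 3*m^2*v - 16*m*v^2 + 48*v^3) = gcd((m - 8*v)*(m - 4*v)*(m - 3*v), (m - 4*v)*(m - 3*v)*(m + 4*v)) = m^2 - 7*m*v + 12*v^2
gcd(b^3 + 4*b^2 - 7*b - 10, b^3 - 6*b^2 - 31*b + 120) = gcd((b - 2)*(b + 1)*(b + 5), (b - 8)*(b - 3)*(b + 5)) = b + 5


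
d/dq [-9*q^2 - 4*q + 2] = -18*q - 4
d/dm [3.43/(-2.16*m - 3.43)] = 7.4088/(2.16*m + 3.43)^2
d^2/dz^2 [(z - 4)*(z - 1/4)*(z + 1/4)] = 6*z - 8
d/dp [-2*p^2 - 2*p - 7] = -4*p - 2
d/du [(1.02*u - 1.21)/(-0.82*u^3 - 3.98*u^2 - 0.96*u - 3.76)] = (1.6728*u^3 + 1.083*u^2 - 9.6316*u - 4.9968)/(0.6724*u^6 + 6.5272*u^5 + 17.4148*u^4 + 13.808*u^3 + 30.8512*u^2 + 7.2192*u + 14.1376)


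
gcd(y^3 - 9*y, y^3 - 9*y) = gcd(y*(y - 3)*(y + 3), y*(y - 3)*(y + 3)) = y^3 - 9*y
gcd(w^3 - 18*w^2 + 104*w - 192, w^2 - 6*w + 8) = w - 4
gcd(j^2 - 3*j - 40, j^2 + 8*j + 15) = j + 5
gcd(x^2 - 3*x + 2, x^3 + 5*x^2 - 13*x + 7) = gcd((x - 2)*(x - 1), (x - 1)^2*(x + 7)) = x - 1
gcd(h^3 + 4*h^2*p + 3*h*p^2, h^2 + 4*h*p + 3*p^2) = h^2 + 4*h*p + 3*p^2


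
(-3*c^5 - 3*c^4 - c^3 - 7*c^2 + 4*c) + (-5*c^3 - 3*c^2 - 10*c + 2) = -3*c^5 - 3*c^4 - 6*c^3 - 10*c^2 - 6*c + 2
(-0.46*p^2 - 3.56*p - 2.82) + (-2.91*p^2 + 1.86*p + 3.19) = -3.37*p^2 - 1.7*p + 0.37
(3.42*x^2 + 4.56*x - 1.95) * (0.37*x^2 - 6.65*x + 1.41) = 1.2654*x^4 - 21.0558*x^3 - 26.2233*x^2 + 19.3971*x - 2.7495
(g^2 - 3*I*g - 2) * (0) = 0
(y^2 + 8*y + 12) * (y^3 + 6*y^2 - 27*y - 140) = y^5 + 14*y^4 + 33*y^3 - 284*y^2 - 1444*y - 1680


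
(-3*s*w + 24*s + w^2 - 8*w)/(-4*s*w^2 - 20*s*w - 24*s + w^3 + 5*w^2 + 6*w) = (3*s*w - 24*s - w^2 + 8*w)/(4*s*w^2 + 20*s*w + 24*s - w^3 - 5*w^2 - 6*w)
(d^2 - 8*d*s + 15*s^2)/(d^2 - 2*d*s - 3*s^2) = (d - 5*s)/(d + s)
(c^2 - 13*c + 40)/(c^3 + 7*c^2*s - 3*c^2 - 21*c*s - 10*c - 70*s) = (c - 8)/(c^2 + 7*c*s + 2*c + 14*s)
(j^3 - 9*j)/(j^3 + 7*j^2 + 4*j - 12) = j*(j^2 - 9)/(j^3 + 7*j^2 + 4*j - 12)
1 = 1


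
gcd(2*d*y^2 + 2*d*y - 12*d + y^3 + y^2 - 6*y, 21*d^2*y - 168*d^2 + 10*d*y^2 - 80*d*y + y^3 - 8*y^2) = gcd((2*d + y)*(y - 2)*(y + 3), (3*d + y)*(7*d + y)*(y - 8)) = 1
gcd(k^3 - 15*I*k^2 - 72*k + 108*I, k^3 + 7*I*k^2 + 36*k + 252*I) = k - 6*I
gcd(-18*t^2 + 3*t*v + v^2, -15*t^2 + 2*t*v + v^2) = 3*t - v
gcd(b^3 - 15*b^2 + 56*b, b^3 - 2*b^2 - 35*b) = b^2 - 7*b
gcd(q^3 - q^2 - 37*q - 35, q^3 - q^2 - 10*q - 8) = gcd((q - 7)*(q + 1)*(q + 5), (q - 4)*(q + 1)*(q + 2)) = q + 1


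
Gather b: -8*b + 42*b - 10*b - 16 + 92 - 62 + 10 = 24*b + 24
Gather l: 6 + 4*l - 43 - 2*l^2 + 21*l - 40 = -2*l^2 + 25*l - 77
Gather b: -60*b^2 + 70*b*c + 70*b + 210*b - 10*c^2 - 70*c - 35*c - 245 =-60*b^2 + b*(70*c + 280) - 10*c^2 - 105*c - 245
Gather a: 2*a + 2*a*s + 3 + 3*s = a*(2*s + 2) + 3*s + 3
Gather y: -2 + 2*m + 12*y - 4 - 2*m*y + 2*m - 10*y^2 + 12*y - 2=4*m - 10*y^2 + y*(24 - 2*m) - 8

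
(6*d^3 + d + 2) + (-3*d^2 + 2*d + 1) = 6*d^3 - 3*d^2 + 3*d + 3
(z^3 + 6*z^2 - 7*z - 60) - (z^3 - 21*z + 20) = 6*z^2 + 14*z - 80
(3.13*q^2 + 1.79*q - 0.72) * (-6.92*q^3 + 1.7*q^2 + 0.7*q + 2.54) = -21.6596*q^5 - 7.0658*q^4 + 10.2164*q^3 + 7.9792*q^2 + 4.0426*q - 1.8288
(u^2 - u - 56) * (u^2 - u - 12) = u^4 - 2*u^3 - 67*u^2 + 68*u + 672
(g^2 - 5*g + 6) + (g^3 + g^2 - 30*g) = g^3 + 2*g^2 - 35*g + 6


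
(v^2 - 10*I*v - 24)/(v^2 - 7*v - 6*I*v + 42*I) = (v - 4*I)/(v - 7)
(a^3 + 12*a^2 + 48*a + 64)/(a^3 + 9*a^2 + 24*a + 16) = (a + 4)/(a + 1)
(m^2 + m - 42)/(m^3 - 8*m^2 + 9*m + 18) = (m + 7)/(m^2 - 2*m - 3)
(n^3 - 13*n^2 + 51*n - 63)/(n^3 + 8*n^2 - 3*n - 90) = (n^2 - 10*n + 21)/(n^2 + 11*n + 30)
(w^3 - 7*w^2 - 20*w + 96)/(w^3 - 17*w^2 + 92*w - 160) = (w^2 + w - 12)/(w^2 - 9*w + 20)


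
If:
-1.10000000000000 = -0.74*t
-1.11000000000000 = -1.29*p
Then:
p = 0.86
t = 1.49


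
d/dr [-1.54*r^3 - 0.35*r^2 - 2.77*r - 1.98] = -4.62*r^2 - 0.7*r - 2.77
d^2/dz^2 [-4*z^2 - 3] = -8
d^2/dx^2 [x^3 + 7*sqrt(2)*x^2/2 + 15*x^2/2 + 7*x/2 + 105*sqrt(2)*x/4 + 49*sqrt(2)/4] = 6*x + 7*sqrt(2) + 15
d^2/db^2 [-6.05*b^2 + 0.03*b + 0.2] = -12.1000000000000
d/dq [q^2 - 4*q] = 2*q - 4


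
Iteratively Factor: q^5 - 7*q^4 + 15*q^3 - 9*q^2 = (q)*(q^4 - 7*q^3 + 15*q^2 - 9*q) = q^2*(q^3 - 7*q^2 + 15*q - 9) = q^2*(q - 3)*(q^2 - 4*q + 3) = q^2*(q - 3)*(q - 1)*(q - 3)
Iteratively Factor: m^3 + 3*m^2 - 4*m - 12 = (m + 3)*(m^2 - 4) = (m + 2)*(m + 3)*(m - 2)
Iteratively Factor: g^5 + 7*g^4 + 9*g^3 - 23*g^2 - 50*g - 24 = (g + 1)*(g^4 + 6*g^3 + 3*g^2 - 26*g - 24) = (g - 2)*(g + 1)*(g^3 + 8*g^2 + 19*g + 12) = (g - 2)*(g + 1)^2*(g^2 + 7*g + 12) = (g - 2)*(g + 1)^2*(g + 3)*(g + 4)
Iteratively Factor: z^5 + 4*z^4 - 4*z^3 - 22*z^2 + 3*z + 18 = (z + 3)*(z^4 + z^3 - 7*z^2 - z + 6) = (z - 2)*(z + 3)*(z^3 + 3*z^2 - z - 3) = (z - 2)*(z - 1)*(z + 3)*(z^2 + 4*z + 3) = (z - 2)*(z - 1)*(z + 3)^2*(z + 1)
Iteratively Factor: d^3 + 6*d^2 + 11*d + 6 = (d + 2)*(d^2 + 4*d + 3) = (d + 1)*(d + 2)*(d + 3)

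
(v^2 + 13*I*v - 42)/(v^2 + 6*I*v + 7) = (v + 6*I)/(v - I)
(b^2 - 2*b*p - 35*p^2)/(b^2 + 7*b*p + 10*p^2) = (b - 7*p)/(b + 2*p)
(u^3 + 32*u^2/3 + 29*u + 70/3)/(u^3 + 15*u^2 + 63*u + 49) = (3*u^2 + 11*u + 10)/(3*(u^2 + 8*u + 7))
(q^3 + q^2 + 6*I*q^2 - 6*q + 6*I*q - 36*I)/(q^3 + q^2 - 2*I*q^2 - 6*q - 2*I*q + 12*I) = (q + 6*I)/(q - 2*I)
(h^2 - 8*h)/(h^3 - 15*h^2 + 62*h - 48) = h/(h^2 - 7*h + 6)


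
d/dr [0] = 0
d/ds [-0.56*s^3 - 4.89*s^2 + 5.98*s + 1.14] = -1.68*s^2 - 9.78*s + 5.98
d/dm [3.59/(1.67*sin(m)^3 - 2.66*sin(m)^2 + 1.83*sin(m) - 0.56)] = (-17.9859*sin(m)^2 + 19.0988*sin(m) - 6.5697)*cos(m)/(1.67*sin(m)^3 - 2.66*sin(m)^2 + 1.83*sin(m) - 0.56)^2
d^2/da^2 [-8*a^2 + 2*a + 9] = -16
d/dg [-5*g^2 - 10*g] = -10*g - 10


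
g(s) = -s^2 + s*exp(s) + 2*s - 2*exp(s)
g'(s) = s*exp(s) - 2*s - exp(s) + 2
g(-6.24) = -51.43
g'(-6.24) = 14.47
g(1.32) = -1.65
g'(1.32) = 0.56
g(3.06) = 19.36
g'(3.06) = 39.81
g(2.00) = 0.00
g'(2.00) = 5.39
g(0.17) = -1.86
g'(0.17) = 0.68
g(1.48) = -1.51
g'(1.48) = 1.15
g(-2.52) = -11.75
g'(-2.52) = 6.76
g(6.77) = 4123.86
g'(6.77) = 5015.93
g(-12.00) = -168.00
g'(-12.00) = 26.00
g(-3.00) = -15.25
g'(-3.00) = 7.80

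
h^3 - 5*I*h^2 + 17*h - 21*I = (h - 7*I)*(h - I)*(h + 3*I)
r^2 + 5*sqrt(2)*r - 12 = (r - sqrt(2))*(r + 6*sqrt(2))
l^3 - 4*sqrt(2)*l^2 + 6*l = l*(l - 3*sqrt(2))*(l - sqrt(2))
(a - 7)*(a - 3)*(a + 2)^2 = a^4 - 6*a^3 - 15*a^2 + 44*a + 84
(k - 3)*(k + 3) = k^2 - 9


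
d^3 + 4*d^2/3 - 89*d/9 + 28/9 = (d - 7/3)*(d - 1/3)*(d + 4)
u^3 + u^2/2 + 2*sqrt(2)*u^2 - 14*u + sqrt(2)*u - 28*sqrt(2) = (u - 7/2)*(u + 4)*(u + 2*sqrt(2))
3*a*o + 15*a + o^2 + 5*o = (3*a + o)*(o + 5)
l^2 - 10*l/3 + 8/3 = (l - 2)*(l - 4/3)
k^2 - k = k*(k - 1)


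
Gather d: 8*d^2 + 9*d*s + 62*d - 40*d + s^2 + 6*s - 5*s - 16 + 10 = 8*d^2 + d*(9*s + 22) + s^2 + s - 6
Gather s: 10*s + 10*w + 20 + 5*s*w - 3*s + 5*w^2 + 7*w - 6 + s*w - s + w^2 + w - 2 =s*(6*w + 6) + 6*w^2 + 18*w + 12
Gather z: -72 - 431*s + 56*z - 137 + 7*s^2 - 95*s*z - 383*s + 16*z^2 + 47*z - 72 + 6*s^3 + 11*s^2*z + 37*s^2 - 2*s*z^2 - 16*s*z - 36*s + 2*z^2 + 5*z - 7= 6*s^3 + 44*s^2 - 850*s + z^2*(18 - 2*s) + z*(11*s^2 - 111*s + 108) - 288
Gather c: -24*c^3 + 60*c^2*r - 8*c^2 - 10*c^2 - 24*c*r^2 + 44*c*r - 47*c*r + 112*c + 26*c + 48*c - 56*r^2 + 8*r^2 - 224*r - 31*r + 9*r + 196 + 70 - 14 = -24*c^3 + c^2*(60*r - 18) + c*(-24*r^2 - 3*r + 186) - 48*r^2 - 246*r + 252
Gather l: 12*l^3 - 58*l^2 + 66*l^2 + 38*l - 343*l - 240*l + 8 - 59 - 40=12*l^3 + 8*l^2 - 545*l - 91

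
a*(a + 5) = a^2 + 5*a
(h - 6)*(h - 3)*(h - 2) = h^3 - 11*h^2 + 36*h - 36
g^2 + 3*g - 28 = (g - 4)*(g + 7)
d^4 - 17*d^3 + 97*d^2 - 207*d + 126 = (d - 7)*(d - 6)*(d - 3)*(d - 1)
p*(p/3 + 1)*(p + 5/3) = p^3/3 + 14*p^2/9 + 5*p/3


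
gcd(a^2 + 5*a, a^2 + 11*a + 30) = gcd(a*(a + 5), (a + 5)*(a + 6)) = a + 5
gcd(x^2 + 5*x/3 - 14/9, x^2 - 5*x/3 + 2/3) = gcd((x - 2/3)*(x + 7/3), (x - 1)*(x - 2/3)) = x - 2/3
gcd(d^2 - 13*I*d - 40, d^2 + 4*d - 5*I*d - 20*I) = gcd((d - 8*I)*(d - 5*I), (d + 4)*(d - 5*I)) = d - 5*I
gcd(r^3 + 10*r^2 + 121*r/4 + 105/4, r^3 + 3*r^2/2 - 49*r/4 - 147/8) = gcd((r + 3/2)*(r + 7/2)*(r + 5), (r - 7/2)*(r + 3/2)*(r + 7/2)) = r^2 + 5*r + 21/4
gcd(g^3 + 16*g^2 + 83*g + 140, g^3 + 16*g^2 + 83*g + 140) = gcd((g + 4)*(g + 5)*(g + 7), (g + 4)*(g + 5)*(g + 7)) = g^3 + 16*g^2 + 83*g + 140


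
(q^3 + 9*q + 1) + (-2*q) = q^3 + 7*q + 1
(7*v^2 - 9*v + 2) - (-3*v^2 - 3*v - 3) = 10*v^2 - 6*v + 5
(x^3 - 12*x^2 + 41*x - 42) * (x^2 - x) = x^5 - 13*x^4 + 53*x^3 - 83*x^2 + 42*x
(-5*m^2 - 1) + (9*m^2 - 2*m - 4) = 4*m^2 - 2*m - 5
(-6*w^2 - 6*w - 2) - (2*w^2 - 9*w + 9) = -8*w^2 + 3*w - 11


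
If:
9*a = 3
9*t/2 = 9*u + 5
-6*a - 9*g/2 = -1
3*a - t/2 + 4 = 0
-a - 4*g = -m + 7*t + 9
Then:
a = 1/3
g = -2/9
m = 706/9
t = 10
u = 40/9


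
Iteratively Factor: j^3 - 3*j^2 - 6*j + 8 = (j - 1)*(j^2 - 2*j - 8) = (j - 4)*(j - 1)*(j + 2)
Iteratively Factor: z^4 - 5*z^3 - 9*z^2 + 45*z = (z - 5)*(z^3 - 9*z) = (z - 5)*(z - 3)*(z^2 + 3*z) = z*(z - 5)*(z - 3)*(z + 3)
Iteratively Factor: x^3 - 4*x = (x + 2)*(x^2 - 2*x) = (x - 2)*(x + 2)*(x)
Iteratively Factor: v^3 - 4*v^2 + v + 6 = (v - 2)*(v^2 - 2*v - 3) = (v - 3)*(v - 2)*(v + 1)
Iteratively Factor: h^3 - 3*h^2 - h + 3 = (h - 3)*(h^2 - 1) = (h - 3)*(h - 1)*(h + 1)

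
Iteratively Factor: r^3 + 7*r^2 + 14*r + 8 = (r + 1)*(r^2 + 6*r + 8) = (r + 1)*(r + 2)*(r + 4)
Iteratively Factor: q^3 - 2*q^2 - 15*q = (q + 3)*(q^2 - 5*q) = q*(q + 3)*(q - 5)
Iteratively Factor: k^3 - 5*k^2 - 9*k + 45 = (k - 5)*(k^2 - 9) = (k - 5)*(k - 3)*(k + 3)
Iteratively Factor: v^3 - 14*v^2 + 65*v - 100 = (v - 5)*(v^2 - 9*v + 20) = (v - 5)*(v - 4)*(v - 5)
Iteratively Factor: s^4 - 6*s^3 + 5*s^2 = (s)*(s^3 - 6*s^2 + 5*s) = s*(s - 5)*(s^2 - s) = s*(s - 5)*(s - 1)*(s)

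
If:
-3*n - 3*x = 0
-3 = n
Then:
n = -3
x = 3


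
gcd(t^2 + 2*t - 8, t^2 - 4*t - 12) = 1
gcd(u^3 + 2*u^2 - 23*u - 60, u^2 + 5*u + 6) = u + 3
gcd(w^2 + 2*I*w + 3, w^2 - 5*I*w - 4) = w - I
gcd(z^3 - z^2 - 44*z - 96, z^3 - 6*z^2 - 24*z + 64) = z^2 - 4*z - 32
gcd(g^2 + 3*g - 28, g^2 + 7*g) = g + 7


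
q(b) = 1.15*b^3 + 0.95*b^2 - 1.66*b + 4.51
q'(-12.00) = 472.34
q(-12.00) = -1825.97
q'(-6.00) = 111.14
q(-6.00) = -199.73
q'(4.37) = 72.53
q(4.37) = 111.37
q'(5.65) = 119.21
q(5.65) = 232.87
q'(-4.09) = 48.28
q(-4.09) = -51.49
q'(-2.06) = 9.07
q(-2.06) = 1.91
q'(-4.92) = 72.50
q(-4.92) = -101.29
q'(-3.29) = 29.43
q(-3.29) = -20.70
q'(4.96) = 92.64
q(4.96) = 159.98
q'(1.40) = 7.76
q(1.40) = 7.20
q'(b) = 3.45*b^2 + 1.9*b - 1.66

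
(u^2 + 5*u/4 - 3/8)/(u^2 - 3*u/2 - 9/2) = (u - 1/4)/(u - 3)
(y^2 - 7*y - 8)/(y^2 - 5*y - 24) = (y + 1)/(y + 3)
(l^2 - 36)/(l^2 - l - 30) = (l + 6)/(l + 5)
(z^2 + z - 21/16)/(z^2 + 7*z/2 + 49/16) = (4*z - 3)/(4*z + 7)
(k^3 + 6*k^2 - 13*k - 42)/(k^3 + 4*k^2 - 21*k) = (k + 2)/k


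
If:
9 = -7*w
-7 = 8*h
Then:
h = -7/8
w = -9/7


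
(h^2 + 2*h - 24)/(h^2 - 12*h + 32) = (h + 6)/(h - 8)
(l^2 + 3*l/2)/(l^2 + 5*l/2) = (2*l + 3)/(2*l + 5)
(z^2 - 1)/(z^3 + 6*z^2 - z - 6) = 1/(z + 6)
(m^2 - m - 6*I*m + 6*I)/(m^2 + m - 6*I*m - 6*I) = (m - 1)/(m + 1)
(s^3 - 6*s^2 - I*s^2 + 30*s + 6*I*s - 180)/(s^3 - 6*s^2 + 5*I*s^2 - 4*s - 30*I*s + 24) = (s^2 - I*s + 30)/(s^2 + 5*I*s - 4)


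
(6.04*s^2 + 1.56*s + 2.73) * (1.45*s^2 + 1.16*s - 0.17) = 8.758*s^4 + 9.2684*s^3 + 4.7413*s^2 + 2.9016*s - 0.4641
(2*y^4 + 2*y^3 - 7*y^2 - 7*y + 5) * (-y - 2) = -2*y^5 - 6*y^4 + 3*y^3 + 21*y^2 + 9*y - 10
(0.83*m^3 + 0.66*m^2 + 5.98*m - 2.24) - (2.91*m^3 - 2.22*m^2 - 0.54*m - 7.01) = -2.08*m^3 + 2.88*m^2 + 6.52*m + 4.77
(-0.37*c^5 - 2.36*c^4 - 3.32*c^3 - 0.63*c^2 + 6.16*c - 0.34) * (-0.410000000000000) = 0.1517*c^5 + 0.9676*c^4 + 1.3612*c^3 + 0.2583*c^2 - 2.5256*c + 0.1394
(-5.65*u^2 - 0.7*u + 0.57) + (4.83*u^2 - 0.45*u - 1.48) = -0.82*u^2 - 1.15*u - 0.91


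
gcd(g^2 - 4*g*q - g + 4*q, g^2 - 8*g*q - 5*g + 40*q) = 1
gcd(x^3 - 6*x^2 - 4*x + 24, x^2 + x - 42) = x - 6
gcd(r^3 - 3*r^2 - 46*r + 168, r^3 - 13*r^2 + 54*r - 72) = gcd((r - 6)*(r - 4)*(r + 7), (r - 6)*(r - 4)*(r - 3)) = r^2 - 10*r + 24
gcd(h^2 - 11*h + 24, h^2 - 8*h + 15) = h - 3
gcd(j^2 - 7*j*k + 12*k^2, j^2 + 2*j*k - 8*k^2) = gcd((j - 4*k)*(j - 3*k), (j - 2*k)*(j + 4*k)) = 1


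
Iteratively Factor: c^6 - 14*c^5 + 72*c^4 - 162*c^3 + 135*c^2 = (c)*(c^5 - 14*c^4 + 72*c^3 - 162*c^2 + 135*c) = c*(c - 3)*(c^4 - 11*c^3 + 39*c^2 - 45*c) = c*(c - 3)^2*(c^3 - 8*c^2 + 15*c) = c*(c - 3)^3*(c^2 - 5*c) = c*(c - 5)*(c - 3)^3*(c)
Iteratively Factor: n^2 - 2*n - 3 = (n + 1)*(n - 3)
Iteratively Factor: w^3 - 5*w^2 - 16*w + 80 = (w - 5)*(w^2 - 16) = (w - 5)*(w + 4)*(w - 4)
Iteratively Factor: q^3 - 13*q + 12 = (q + 4)*(q^2 - 4*q + 3) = (q - 1)*(q + 4)*(q - 3)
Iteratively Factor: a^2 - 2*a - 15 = (a - 5)*(a + 3)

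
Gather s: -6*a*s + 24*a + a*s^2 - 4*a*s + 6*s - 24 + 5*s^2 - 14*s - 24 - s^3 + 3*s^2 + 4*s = 24*a - s^3 + s^2*(a + 8) + s*(-10*a - 4) - 48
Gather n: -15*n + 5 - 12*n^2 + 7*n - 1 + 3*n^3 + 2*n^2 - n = 3*n^3 - 10*n^2 - 9*n + 4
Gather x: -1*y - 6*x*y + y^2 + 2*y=-6*x*y + y^2 + y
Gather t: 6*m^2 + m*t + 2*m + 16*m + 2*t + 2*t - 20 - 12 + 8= 6*m^2 + 18*m + t*(m + 4) - 24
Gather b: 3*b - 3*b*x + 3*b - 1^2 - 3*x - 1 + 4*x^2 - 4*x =b*(6 - 3*x) + 4*x^2 - 7*x - 2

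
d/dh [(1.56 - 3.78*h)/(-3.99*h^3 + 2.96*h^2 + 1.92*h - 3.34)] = (-30.1644*h^3 + 29.862*h^2 - 9.2352*h + 9.63)/(15.9201*h^6 - 23.6208*h^5 - 6.56*h^4 + 38.0196*h^3 - 16.0864*h^2 - 12.8256*h + 11.1556)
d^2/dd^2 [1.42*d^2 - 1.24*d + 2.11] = 2.84000000000000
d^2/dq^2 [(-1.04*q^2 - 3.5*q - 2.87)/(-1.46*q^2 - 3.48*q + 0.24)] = (-3.5527136788005e-15*q^4 + 4.35313599999998*q^3 + 38.892648*q^2 + 94.849776*q + 77.4912)/(3.112136*q^6 + 22.253904*q^5 + 51.5088*q^4 + 34.82784*q^3 - 8.4672*q^2 + 0.601344*q - 0.013824)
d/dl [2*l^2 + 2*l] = 4*l + 2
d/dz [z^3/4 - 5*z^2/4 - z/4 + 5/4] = 3*z^2/4 - 5*z/2 - 1/4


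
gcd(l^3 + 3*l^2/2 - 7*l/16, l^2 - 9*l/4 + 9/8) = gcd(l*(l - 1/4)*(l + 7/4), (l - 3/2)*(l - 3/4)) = 1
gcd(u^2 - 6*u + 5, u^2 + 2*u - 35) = u - 5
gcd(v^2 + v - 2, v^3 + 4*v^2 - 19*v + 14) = v - 1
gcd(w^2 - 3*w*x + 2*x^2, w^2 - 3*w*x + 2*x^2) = w^2 - 3*w*x + 2*x^2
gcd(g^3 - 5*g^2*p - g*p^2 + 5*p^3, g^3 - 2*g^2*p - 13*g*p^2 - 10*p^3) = -g^2 + 4*g*p + 5*p^2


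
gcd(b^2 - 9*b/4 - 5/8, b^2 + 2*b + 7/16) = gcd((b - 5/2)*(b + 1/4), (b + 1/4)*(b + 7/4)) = b + 1/4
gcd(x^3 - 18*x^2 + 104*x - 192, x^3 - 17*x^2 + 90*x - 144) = x^2 - 14*x + 48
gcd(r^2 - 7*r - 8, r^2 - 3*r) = 1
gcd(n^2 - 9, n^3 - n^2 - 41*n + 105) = n - 3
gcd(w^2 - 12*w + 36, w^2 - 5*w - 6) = w - 6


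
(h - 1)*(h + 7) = h^2 + 6*h - 7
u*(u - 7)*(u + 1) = u^3 - 6*u^2 - 7*u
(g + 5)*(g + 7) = g^2 + 12*g + 35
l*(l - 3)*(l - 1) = l^3 - 4*l^2 + 3*l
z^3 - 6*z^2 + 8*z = z*(z - 4)*(z - 2)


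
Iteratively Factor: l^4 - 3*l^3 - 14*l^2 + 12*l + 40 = (l - 5)*(l^3 + 2*l^2 - 4*l - 8) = (l - 5)*(l + 2)*(l^2 - 4) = (l - 5)*(l + 2)^2*(l - 2)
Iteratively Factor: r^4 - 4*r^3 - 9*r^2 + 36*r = (r - 4)*(r^3 - 9*r) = r*(r - 4)*(r^2 - 9) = r*(r - 4)*(r - 3)*(r + 3)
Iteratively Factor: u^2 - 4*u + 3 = (u - 3)*(u - 1)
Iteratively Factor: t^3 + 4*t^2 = (t)*(t^2 + 4*t) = t*(t + 4)*(t)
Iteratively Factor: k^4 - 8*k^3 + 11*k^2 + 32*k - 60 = (k - 3)*(k^3 - 5*k^2 - 4*k + 20) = (k - 3)*(k + 2)*(k^2 - 7*k + 10) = (k - 5)*(k - 3)*(k + 2)*(k - 2)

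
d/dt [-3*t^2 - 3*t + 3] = -6*t - 3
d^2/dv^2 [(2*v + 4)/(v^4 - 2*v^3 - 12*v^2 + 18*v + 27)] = 8*(3*v^5 + 20*v^4 + 51*v^3 + 51*v^2 + 30*v + 45)/(v^10 - 33*v^8 - 8*v^7 + 402*v^6 + 216*v^5 - 2106*v^4 - 1944*v^3 + 3645*v^2 + 5832*v + 2187)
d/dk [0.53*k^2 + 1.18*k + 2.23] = 1.06*k + 1.18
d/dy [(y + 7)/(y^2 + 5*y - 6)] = (y^2 + 5*y - (y + 7)*(2*y + 5) - 6)/(y^2 + 5*y - 6)^2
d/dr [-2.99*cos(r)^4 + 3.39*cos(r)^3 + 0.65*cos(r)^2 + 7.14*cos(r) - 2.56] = (11.96*cos(r)^3 - 10.17*cos(r)^2 - 1.3*cos(r) - 7.14)*sin(r)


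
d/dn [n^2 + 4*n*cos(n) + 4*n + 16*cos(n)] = -4*n*sin(n) + 2*n - 16*sin(n) + 4*cos(n) + 4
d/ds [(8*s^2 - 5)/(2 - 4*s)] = (-8*s^2 + 8*s - 5)/(4*s^2 - 4*s + 1)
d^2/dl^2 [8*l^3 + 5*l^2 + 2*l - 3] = 48*l + 10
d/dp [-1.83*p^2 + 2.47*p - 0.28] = 2.47 - 3.66*p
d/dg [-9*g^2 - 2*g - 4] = -18*g - 2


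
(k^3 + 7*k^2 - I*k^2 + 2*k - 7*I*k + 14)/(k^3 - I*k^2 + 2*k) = (k + 7)/k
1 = 1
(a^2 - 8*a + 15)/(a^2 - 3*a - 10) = (a - 3)/(a + 2)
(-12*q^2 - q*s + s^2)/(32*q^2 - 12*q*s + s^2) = (-3*q - s)/(8*q - s)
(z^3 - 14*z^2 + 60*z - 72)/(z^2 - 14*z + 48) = (z^2 - 8*z + 12)/(z - 8)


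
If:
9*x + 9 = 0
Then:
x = -1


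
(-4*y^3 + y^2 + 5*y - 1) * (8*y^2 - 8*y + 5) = -32*y^5 + 40*y^4 + 12*y^3 - 43*y^2 + 33*y - 5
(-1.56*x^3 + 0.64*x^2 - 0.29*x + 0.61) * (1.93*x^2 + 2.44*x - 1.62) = -3.0108*x^5 - 2.5712*x^4 + 3.5291*x^3 - 0.5671*x^2 + 1.9582*x - 0.9882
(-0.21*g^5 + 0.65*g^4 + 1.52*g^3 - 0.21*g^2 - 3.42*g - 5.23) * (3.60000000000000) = -0.756*g^5 + 2.34*g^4 + 5.472*g^3 - 0.756*g^2 - 12.312*g - 18.828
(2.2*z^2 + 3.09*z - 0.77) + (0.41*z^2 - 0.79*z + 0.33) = 2.61*z^2 + 2.3*z - 0.44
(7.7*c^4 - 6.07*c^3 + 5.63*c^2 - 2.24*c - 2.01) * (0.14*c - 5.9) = 1.078*c^5 - 46.2798*c^4 + 36.6012*c^3 - 33.5306*c^2 + 12.9346*c + 11.859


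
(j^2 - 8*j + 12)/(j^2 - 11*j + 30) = (j - 2)/(j - 5)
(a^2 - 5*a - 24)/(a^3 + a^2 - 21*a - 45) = (a - 8)/(a^2 - 2*a - 15)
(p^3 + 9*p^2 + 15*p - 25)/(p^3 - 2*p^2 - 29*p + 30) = (p + 5)/(p - 6)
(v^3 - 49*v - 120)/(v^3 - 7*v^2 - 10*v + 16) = (v^2 + 8*v + 15)/(v^2 + v - 2)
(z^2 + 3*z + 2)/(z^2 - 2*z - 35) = (z^2 + 3*z + 2)/(z^2 - 2*z - 35)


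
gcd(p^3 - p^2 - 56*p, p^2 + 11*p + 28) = p + 7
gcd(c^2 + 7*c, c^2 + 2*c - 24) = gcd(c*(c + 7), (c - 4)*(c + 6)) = 1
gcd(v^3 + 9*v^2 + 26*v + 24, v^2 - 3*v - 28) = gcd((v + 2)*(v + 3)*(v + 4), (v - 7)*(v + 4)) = v + 4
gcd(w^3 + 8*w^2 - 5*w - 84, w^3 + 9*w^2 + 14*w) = w + 7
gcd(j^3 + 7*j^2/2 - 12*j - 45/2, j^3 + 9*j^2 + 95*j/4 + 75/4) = j^2 + 13*j/2 + 15/2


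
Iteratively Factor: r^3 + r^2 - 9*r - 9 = (r - 3)*(r^2 + 4*r + 3) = (r - 3)*(r + 3)*(r + 1)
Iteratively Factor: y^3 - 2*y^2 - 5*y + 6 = (y - 3)*(y^2 + y - 2) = (y - 3)*(y - 1)*(y + 2)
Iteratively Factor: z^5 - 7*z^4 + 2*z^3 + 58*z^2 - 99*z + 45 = (z - 5)*(z^4 - 2*z^3 - 8*z^2 + 18*z - 9) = (z - 5)*(z - 1)*(z^3 - z^2 - 9*z + 9) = (z - 5)*(z - 1)*(z + 3)*(z^2 - 4*z + 3) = (z - 5)*(z - 1)^2*(z + 3)*(z - 3)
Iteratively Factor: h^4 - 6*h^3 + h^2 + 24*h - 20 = (h - 2)*(h^3 - 4*h^2 - 7*h + 10) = (h - 2)*(h - 1)*(h^2 - 3*h - 10) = (h - 5)*(h - 2)*(h - 1)*(h + 2)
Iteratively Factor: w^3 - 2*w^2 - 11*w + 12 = (w + 3)*(w^2 - 5*w + 4) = (w - 1)*(w + 3)*(w - 4)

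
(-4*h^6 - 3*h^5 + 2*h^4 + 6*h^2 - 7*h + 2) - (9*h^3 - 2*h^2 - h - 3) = -4*h^6 - 3*h^5 + 2*h^4 - 9*h^3 + 8*h^2 - 6*h + 5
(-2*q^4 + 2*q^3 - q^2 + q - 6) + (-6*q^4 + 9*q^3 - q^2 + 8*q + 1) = -8*q^4 + 11*q^3 - 2*q^2 + 9*q - 5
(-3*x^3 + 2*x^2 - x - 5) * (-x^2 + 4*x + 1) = 3*x^5 - 14*x^4 + 6*x^3 + 3*x^2 - 21*x - 5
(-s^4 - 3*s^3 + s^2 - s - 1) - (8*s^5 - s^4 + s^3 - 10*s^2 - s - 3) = -8*s^5 - 4*s^3 + 11*s^2 + 2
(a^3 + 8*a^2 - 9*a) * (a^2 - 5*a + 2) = a^5 + 3*a^4 - 47*a^3 + 61*a^2 - 18*a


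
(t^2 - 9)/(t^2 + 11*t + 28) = (t^2 - 9)/(t^2 + 11*t + 28)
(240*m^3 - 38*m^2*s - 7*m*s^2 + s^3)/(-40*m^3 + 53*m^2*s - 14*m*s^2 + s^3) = (6*m + s)/(-m + s)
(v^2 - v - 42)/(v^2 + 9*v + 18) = (v - 7)/(v + 3)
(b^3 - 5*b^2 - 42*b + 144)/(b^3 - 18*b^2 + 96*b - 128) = (b^2 + 3*b - 18)/(b^2 - 10*b + 16)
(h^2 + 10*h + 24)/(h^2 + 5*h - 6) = (h + 4)/(h - 1)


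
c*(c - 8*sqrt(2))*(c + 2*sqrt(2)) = c^3 - 6*sqrt(2)*c^2 - 32*c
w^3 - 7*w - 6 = (w - 3)*(w + 1)*(w + 2)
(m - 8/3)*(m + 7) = m^2 + 13*m/3 - 56/3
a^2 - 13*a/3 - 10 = (a - 6)*(a + 5/3)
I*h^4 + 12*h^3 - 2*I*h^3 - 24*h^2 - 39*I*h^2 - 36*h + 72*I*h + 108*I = (h - 3)*(h - 6*I)^2*(I*h + I)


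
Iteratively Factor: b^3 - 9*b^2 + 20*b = (b - 5)*(b^2 - 4*b) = b*(b - 5)*(b - 4)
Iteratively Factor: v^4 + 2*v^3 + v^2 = (v)*(v^3 + 2*v^2 + v) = v*(v + 1)*(v^2 + v) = v^2*(v + 1)*(v + 1)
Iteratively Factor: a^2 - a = (a)*(a - 1)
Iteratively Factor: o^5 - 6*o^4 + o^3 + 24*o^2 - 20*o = (o - 2)*(o^4 - 4*o^3 - 7*o^2 + 10*o) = (o - 5)*(o - 2)*(o^3 + o^2 - 2*o) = (o - 5)*(o - 2)*(o - 1)*(o^2 + 2*o) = o*(o - 5)*(o - 2)*(o - 1)*(o + 2)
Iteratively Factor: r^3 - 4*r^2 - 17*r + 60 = (r - 5)*(r^2 + r - 12) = (r - 5)*(r + 4)*(r - 3)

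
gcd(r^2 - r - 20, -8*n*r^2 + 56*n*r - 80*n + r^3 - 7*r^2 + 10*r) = r - 5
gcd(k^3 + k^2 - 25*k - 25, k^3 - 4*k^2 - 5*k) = k^2 - 4*k - 5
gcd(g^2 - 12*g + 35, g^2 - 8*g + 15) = g - 5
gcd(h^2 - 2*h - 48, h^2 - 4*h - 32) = h - 8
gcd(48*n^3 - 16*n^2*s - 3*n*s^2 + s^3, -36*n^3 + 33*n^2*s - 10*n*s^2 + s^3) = 12*n^2 - 7*n*s + s^2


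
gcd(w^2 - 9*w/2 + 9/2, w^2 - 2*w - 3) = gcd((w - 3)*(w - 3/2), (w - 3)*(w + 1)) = w - 3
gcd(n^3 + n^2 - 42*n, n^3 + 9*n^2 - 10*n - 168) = n + 7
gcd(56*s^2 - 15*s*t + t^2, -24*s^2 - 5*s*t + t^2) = 8*s - t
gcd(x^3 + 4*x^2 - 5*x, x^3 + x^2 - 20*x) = x^2 + 5*x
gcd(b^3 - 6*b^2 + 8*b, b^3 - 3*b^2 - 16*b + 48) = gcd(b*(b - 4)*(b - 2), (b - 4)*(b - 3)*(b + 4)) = b - 4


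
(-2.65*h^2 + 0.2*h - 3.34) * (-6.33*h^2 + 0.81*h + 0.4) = 16.7745*h^4 - 3.4125*h^3 + 20.2442*h^2 - 2.6254*h - 1.336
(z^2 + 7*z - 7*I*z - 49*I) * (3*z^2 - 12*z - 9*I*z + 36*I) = 3*z^4 + 9*z^3 - 30*I*z^3 - 147*z^2 - 90*I*z^2 - 189*z + 840*I*z + 1764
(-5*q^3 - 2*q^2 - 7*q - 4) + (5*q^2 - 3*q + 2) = -5*q^3 + 3*q^2 - 10*q - 2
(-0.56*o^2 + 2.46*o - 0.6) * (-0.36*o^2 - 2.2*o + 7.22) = 0.2016*o^4 + 0.3464*o^3 - 9.2392*o^2 + 19.0812*o - 4.332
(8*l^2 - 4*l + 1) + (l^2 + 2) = 9*l^2 - 4*l + 3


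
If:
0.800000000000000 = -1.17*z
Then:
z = -0.68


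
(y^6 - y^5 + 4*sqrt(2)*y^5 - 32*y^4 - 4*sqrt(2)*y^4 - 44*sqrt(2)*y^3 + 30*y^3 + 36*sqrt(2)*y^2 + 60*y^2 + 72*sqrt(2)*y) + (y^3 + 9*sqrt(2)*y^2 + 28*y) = y^6 - y^5 + 4*sqrt(2)*y^5 - 32*y^4 - 4*sqrt(2)*y^4 - 44*sqrt(2)*y^3 + 31*y^3 + 60*y^2 + 45*sqrt(2)*y^2 + 28*y + 72*sqrt(2)*y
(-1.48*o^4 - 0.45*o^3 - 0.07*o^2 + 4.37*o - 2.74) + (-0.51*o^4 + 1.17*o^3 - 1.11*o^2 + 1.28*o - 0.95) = -1.99*o^4 + 0.72*o^3 - 1.18*o^2 + 5.65*o - 3.69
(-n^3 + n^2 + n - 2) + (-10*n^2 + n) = -n^3 - 9*n^2 + 2*n - 2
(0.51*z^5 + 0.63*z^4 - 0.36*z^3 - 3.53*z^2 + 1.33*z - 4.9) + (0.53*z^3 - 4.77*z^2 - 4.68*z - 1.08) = 0.51*z^5 + 0.63*z^4 + 0.17*z^3 - 8.3*z^2 - 3.35*z - 5.98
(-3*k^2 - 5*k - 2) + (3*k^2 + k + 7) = 5 - 4*k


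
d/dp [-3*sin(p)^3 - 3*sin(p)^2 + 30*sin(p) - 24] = 3*(-3*sin(p)^2 - 2*sin(p) + 10)*cos(p)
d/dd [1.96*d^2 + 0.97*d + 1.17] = 3.92*d + 0.97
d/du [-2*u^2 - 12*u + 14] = -4*u - 12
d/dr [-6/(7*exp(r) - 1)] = 42*exp(r)/(7*exp(r) - 1)^2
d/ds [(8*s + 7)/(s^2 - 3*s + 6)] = (-8*s^2 - 14*s + 69)/(s^4 - 6*s^3 + 21*s^2 - 36*s + 36)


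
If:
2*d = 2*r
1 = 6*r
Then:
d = 1/6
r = 1/6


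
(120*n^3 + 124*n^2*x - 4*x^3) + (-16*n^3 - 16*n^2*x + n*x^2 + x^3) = 104*n^3 + 108*n^2*x + n*x^2 - 3*x^3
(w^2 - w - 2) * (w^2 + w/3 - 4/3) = w^4 - 2*w^3/3 - 11*w^2/3 + 2*w/3 + 8/3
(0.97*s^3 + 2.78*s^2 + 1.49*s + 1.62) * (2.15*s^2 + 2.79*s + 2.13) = 2.0855*s^5 + 8.6833*s^4 + 13.0258*s^3 + 13.5615*s^2 + 7.6935*s + 3.4506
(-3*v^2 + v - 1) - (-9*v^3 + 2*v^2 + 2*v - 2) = 9*v^3 - 5*v^2 - v + 1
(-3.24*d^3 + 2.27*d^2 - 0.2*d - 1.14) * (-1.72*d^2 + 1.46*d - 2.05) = 5.5728*d^5 - 8.6348*d^4 + 10.3002*d^3 - 2.9847*d^2 - 1.2544*d + 2.337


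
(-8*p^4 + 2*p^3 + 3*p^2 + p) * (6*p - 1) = -48*p^5 + 20*p^4 + 16*p^3 + 3*p^2 - p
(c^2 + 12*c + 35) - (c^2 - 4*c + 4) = 16*c + 31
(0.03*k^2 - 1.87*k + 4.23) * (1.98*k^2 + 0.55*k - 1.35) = 0.0594*k^4 - 3.6861*k^3 + 7.3064*k^2 + 4.851*k - 5.7105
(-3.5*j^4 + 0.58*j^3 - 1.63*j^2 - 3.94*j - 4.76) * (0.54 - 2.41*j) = 8.435*j^5 - 3.2878*j^4 + 4.2415*j^3 + 8.6152*j^2 + 9.344*j - 2.5704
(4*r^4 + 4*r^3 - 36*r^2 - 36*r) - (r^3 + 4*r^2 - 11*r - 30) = 4*r^4 + 3*r^3 - 40*r^2 - 25*r + 30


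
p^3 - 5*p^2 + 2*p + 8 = (p - 4)*(p - 2)*(p + 1)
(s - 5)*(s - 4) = s^2 - 9*s + 20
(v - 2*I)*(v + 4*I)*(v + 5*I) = v^3 + 7*I*v^2 - 2*v + 40*I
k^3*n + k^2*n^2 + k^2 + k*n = k*(k + n)*(k*n + 1)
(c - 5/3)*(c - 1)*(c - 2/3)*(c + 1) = c^4 - 7*c^3/3 + c^2/9 + 7*c/3 - 10/9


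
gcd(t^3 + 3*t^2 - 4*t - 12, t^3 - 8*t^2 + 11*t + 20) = 1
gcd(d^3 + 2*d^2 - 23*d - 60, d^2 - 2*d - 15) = d^2 - 2*d - 15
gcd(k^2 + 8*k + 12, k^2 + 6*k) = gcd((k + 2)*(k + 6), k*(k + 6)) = k + 6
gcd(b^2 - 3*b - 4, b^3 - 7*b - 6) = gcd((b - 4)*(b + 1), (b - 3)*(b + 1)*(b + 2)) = b + 1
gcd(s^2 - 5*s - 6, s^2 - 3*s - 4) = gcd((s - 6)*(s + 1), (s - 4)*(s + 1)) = s + 1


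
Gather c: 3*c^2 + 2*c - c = 3*c^2 + c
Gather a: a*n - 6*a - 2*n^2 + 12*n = a*(n - 6) - 2*n^2 + 12*n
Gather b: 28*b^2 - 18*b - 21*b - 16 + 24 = 28*b^2 - 39*b + 8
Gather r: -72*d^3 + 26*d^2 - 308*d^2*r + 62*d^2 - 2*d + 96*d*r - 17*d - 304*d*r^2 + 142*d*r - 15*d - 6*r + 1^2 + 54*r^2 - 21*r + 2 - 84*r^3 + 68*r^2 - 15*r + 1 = -72*d^3 + 88*d^2 - 34*d - 84*r^3 + r^2*(122 - 304*d) + r*(-308*d^2 + 238*d - 42) + 4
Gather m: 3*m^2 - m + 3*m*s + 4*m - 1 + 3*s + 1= 3*m^2 + m*(3*s + 3) + 3*s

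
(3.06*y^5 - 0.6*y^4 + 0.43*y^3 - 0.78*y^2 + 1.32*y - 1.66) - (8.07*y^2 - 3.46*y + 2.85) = 3.06*y^5 - 0.6*y^4 + 0.43*y^3 - 8.85*y^2 + 4.78*y - 4.51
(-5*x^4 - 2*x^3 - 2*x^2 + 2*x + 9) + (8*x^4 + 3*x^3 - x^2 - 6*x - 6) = 3*x^4 + x^3 - 3*x^2 - 4*x + 3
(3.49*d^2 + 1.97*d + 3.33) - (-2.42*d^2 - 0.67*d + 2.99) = 5.91*d^2 + 2.64*d + 0.34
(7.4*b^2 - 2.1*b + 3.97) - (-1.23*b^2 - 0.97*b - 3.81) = 8.63*b^2 - 1.13*b + 7.78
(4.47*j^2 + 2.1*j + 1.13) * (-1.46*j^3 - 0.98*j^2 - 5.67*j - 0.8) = -6.5262*j^5 - 7.4466*j^4 - 29.0527*j^3 - 16.5904*j^2 - 8.0871*j - 0.904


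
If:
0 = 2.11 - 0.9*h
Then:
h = 2.34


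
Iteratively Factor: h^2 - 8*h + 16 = (h - 4)*(h - 4)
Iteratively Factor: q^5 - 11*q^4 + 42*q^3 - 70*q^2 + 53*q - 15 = (q - 1)*(q^4 - 10*q^3 + 32*q^2 - 38*q + 15) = (q - 1)^2*(q^3 - 9*q^2 + 23*q - 15) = (q - 5)*(q - 1)^2*(q^2 - 4*q + 3) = (q - 5)*(q - 3)*(q - 1)^2*(q - 1)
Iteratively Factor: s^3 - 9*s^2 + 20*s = (s)*(s^2 - 9*s + 20) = s*(s - 5)*(s - 4)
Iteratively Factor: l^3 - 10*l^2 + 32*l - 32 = (l - 4)*(l^2 - 6*l + 8) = (l - 4)^2*(l - 2)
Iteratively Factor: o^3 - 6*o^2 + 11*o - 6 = (o - 2)*(o^2 - 4*o + 3) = (o - 2)*(o - 1)*(o - 3)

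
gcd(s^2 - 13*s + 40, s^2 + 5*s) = 1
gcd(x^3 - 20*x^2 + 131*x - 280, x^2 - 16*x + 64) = x - 8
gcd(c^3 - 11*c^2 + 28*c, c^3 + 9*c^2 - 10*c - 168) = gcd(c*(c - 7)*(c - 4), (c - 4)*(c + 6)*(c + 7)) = c - 4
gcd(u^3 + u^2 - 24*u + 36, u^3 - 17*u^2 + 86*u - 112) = u - 2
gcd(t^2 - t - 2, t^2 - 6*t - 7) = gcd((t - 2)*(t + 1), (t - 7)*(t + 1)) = t + 1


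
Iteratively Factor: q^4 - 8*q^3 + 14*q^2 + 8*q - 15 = (q - 5)*(q^3 - 3*q^2 - q + 3) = (q - 5)*(q + 1)*(q^2 - 4*q + 3) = (q - 5)*(q - 1)*(q + 1)*(q - 3)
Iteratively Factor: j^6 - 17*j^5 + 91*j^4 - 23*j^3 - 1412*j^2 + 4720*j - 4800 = (j - 5)*(j^5 - 12*j^4 + 31*j^3 + 132*j^2 - 752*j + 960) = (j - 5)*(j - 3)*(j^4 - 9*j^3 + 4*j^2 + 144*j - 320) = (j - 5)*(j - 4)*(j - 3)*(j^3 - 5*j^2 - 16*j + 80) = (j - 5)^2*(j - 4)*(j - 3)*(j^2 - 16) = (j - 5)^2*(j - 4)*(j - 3)*(j + 4)*(j - 4)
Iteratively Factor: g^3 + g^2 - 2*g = (g)*(g^2 + g - 2) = g*(g - 1)*(g + 2)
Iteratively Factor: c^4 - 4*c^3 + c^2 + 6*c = (c - 3)*(c^3 - c^2 - 2*c) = (c - 3)*(c + 1)*(c^2 - 2*c) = c*(c - 3)*(c + 1)*(c - 2)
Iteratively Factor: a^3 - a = (a - 1)*(a^2 + a) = a*(a - 1)*(a + 1)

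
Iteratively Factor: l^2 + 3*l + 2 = (l + 2)*(l + 1)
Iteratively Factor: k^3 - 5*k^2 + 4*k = (k - 4)*(k^2 - k) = (k - 4)*(k - 1)*(k)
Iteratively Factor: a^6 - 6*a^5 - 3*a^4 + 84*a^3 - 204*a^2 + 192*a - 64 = (a - 4)*(a^5 - 2*a^4 - 11*a^3 + 40*a^2 - 44*a + 16) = (a - 4)*(a - 1)*(a^4 - a^3 - 12*a^2 + 28*a - 16) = (a - 4)*(a - 1)*(a + 4)*(a^3 - 5*a^2 + 8*a - 4) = (a - 4)*(a - 1)^2*(a + 4)*(a^2 - 4*a + 4) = (a - 4)*(a - 2)*(a - 1)^2*(a + 4)*(a - 2)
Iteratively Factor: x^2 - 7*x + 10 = (x - 2)*(x - 5)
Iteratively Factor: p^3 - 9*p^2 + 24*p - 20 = (p - 2)*(p^2 - 7*p + 10) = (p - 2)^2*(p - 5)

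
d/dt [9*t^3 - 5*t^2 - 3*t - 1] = 27*t^2 - 10*t - 3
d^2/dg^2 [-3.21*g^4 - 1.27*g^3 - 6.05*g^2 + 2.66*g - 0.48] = -38.52*g^2 - 7.62*g - 12.1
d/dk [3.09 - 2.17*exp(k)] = -2.17*exp(k)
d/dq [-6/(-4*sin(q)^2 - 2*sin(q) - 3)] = -12*(4*sin(q) + 1)*cos(q)/(4*sin(q)^2 + 2*sin(q) + 3)^2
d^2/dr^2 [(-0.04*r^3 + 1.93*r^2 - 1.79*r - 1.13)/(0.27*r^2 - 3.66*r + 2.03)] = (3.46944695195361e-18*r^5 + 2.22044604925031e-16*r^4 + 2.52567*r^3 - 5.05810799999999*r^2 + 11.597574*r - 39.72736)/(0.019683*r^6 - 0.800442*r^5 + 11.294397*r^4 - 61.064172*r^3 + 84.917133*r^2 - 45.247482*r + 8.365427)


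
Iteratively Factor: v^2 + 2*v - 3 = (v - 1)*(v + 3)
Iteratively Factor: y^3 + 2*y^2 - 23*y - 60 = (y + 3)*(y^2 - y - 20) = (y + 3)*(y + 4)*(y - 5)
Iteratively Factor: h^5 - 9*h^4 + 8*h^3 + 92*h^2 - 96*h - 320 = (h - 4)*(h^4 - 5*h^3 - 12*h^2 + 44*h + 80) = (h - 4)*(h + 2)*(h^3 - 7*h^2 + 2*h + 40) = (h - 4)*(h + 2)^2*(h^2 - 9*h + 20) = (h - 4)^2*(h + 2)^2*(h - 5)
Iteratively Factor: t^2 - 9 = (t - 3)*(t + 3)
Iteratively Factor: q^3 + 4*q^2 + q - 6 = (q - 1)*(q^2 + 5*q + 6) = (q - 1)*(q + 3)*(q + 2)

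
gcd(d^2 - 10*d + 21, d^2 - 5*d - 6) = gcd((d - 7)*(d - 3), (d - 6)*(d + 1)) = 1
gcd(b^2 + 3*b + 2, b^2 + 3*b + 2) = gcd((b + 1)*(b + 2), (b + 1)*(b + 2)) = b^2 + 3*b + 2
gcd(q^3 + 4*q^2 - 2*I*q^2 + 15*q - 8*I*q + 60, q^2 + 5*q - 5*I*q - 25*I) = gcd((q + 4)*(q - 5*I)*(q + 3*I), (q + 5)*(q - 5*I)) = q - 5*I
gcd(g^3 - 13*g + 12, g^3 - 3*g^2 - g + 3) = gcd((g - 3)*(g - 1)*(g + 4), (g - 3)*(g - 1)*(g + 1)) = g^2 - 4*g + 3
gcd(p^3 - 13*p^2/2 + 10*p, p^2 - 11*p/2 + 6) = p - 4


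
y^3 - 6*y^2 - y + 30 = (y - 5)*(y - 3)*(y + 2)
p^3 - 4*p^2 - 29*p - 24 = (p - 8)*(p + 1)*(p + 3)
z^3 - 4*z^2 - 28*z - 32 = (z - 8)*(z + 2)^2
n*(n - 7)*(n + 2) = n^3 - 5*n^2 - 14*n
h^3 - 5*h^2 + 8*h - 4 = (h - 2)^2*(h - 1)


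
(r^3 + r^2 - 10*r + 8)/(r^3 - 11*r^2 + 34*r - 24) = (r^2 + 2*r - 8)/(r^2 - 10*r + 24)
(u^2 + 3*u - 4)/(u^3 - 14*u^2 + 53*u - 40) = (u + 4)/(u^2 - 13*u + 40)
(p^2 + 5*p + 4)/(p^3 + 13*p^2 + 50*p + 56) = (p + 1)/(p^2 + 9*p + 14)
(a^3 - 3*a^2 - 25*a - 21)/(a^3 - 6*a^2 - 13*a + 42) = (a + 1)/(a - 2)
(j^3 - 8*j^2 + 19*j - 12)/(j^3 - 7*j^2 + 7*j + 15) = (j^2 - 5*j + 4)/(j^2 - 4*j - 5)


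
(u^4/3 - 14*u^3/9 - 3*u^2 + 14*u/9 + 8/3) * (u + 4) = u^5/3 - 2*u^4/9 - 83*u^3/9 - 94*u^2/9 + 80*u/9 + 32/3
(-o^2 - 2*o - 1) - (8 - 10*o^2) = 9*o^2 - 2*o - 9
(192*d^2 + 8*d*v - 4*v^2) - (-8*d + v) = 192*d^2 + 8*d*v + 8*d - 4*v^2 - v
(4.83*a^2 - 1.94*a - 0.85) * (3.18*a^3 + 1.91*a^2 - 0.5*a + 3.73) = 15.3594*a^5 + 3.0561*a^4 - 8.8234*a^3 + 17.3624*a^2 - 6.8112*a - 3.1705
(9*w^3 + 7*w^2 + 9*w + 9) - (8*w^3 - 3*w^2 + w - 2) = w^3 + 10*w^2 + 8*w + 11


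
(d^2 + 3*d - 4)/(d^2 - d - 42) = (-d^2 - 3*d + 4)/(-d^2 + d + 42)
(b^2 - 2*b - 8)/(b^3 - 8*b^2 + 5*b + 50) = (b - 4)/(b^2 - 10*b + 25)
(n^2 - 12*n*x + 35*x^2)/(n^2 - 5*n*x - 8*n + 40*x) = (n - 7*x)/(n - 8)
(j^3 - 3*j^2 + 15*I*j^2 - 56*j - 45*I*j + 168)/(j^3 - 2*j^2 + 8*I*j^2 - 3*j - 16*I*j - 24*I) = (j + 7*I)/(j + 1)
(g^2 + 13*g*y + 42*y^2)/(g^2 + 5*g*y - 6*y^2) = (-g - 7*y)/(-g + y)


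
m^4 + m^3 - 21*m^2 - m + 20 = (m - 4)*(m - 1)*(m + 1)*(m + 5)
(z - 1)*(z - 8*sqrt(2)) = z^2 - 8*sqrt(2)*z - z + 8*sqrt(2)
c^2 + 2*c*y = c*(c + 2*y)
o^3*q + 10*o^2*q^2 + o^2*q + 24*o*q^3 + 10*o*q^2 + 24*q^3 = (o + 4*q)*(o + 6*q)*(o*q + q)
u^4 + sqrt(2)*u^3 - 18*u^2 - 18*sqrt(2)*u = u*(u - 3*sqrt(2))*(u + sqrt(2))*(u + 3*sqrt(2))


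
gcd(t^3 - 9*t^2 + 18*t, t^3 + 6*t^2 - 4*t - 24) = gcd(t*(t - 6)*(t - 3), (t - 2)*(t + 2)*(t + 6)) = 1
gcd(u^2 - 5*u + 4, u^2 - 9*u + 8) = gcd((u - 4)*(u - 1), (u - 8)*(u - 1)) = u - 1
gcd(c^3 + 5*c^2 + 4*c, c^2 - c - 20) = c + 4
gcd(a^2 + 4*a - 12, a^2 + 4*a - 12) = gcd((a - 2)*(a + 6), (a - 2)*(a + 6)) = a^2 + 4*a - 12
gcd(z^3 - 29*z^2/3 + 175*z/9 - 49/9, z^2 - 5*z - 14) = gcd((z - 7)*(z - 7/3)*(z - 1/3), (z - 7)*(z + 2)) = z - 7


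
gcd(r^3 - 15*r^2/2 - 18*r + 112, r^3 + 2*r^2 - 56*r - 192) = r^2 - 4*r - 32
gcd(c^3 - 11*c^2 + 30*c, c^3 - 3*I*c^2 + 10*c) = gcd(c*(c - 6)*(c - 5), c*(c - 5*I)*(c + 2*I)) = c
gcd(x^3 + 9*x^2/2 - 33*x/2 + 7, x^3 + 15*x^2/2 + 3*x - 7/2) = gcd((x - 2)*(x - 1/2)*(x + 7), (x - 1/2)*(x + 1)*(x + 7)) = x^2 + 13*x/2 - 7/2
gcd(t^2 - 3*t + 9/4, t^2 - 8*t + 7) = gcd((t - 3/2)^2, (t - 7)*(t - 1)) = 1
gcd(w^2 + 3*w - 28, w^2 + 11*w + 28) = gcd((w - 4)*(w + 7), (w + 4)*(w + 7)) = w + 7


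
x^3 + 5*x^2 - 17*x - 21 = (x - 3)*(x + 1)*(x + 7)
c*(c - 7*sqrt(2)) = c^2 - 7*sqrt(2)*c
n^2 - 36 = (n - 6)*(n + 6)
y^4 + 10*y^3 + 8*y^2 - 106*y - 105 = (y - 3)*(y + 1)*(y + 5)*(y + 7)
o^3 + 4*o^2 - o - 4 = (o - 1)*(o + 1)*(o + 4)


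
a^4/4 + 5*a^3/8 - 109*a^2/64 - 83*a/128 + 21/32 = (a/4 + 1)*(a - 7/4)*(a - 1/2)*(a + 3/4)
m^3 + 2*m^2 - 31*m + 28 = (m - 4)*(m - 1)*(m + 7)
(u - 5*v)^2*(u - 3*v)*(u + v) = u^4 - 12*u^3*v + 42*u^2*v^2 - 20*u*v^3 - 75*v^4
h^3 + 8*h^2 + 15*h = h*(h + 3)*(h + 5)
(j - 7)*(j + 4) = j^2 - 3*j - 28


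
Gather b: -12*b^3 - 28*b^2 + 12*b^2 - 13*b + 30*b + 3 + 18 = -12*b^3 - 16*b^2 + 17*b + 21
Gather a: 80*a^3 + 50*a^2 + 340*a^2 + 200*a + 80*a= 80*a^3 + 390*a^2 + 280*a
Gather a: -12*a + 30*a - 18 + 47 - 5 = 18*a + 24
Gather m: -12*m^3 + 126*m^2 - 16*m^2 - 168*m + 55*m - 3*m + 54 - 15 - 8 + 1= -12*m^3 + 110*m^2 - 116*m + 32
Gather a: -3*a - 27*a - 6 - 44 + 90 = 40 - 30*a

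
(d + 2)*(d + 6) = d^2 + 8*d + 12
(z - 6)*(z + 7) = z^2 + z - 42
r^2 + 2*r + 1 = (r + 1)^2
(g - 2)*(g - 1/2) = g^2 - 5*g/2 + 1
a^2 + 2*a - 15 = (a - 3)*(a + 5)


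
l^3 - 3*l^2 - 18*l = l*(l - 6)*(l + 3)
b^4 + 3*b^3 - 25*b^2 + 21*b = b*(b - 3)*(b - 1)*(b + 7)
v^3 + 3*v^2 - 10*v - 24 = (v - 3)*(v + 2)*(v + 4)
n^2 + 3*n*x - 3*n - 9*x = (n - 3)*(n + 3*x)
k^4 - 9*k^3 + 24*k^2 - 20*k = k*(k - 5)*(k - 2)^2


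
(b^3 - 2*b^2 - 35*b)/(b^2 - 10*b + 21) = b*(b + 5)/(b - 3)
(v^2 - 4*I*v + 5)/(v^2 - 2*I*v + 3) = (v - 5*I)/(v - 3*I)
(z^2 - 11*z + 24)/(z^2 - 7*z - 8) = (z - 3)/(z + 1)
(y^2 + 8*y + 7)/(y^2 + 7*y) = (y + 1)/y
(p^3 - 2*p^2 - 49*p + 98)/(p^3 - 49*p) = (p - 2)/p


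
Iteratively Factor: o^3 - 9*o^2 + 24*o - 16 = (o - 4)*(o^2 - 5*o + 4) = (o - 4)^2*(o - 1)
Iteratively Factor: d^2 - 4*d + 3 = (d - 3)*(d - 1)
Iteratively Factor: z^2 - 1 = (z - 1)*(z + 1)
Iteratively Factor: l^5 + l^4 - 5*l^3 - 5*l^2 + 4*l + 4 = (l + 1)*(l^4 - 5*l^2 + 4) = (l - 1)*(l + 1)*(l^3 + l^2 - 4*l - 4) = (l - 1)*(l + 1)^2*(l^2 - 4) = (l - 2)*(l - 1)*(l + 1)^2*(l + 2)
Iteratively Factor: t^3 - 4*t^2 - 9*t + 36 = (t - 3)*(t^2 - t - 12) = (t - 4)*(t - 3)*(t + 3)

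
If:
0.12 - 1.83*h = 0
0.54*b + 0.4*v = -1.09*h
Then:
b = -0.740740740740741*v - 0.132361870066788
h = 0.07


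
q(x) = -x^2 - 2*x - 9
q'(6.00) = -14.00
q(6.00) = -57.00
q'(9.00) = -20.00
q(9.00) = -108.00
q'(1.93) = -5.86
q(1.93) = -16.58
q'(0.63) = -3.26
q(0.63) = -10.66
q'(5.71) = -13.42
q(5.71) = -53.02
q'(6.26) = -14.52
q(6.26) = -60.71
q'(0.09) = -2.18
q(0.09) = -9.19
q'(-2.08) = 2.16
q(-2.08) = -9.17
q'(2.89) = -7.78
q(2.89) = -23.13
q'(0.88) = -3.76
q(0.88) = -11.53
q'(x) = -2*x - 2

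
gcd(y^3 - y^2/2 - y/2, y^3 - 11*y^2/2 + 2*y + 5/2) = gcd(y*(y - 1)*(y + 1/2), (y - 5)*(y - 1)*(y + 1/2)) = y^2 - y/2 - 1/2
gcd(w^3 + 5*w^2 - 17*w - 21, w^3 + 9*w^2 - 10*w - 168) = w + 7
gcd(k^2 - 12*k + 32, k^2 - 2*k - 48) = k - 8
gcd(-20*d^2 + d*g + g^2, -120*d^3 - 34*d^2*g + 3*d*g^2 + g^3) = 5*d + g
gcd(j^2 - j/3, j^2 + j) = j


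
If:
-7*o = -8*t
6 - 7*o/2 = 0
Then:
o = 12/7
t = 3/2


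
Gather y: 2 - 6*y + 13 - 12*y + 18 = 33 - 18*y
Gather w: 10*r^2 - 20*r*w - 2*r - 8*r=10*r^2 - 20*r*w - 10*r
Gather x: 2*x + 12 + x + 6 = 3*x + 18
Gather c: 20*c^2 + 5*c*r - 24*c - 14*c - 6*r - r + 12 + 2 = 20*c^2 + c*(5*r - 38) - 7*r + 14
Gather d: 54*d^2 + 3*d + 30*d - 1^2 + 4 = 54*d^2 + 33*d + 3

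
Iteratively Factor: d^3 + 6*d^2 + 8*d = (d + 2)*(d^2 + 4*d) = (d + 2)*(d + 4)*(d)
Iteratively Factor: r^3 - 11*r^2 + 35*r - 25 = (r - 5)*(r^2 - 6*r + 5) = (r - 5)*(r - 1)*(r - 5)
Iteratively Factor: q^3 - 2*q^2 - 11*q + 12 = (q - 1)*(q^2 - q - 12) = (q - 4)*(q - 1)*(q + 3)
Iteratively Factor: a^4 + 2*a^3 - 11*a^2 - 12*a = (a + 1)*(a^3 + a^2 - 12*a) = (a - 3)*(a + 1)*(a^2 + 4*a) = (a - 3)*(a + 1)*(a + 4)*(a)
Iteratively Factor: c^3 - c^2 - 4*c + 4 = (c - 2)*(c^2 + c - 2) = (c - 2)*(c + 2)*(c - 1)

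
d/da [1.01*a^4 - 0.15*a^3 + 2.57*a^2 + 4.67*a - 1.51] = 4.04*a^3 - 0.45*a^2 + 5.14*a + 4.67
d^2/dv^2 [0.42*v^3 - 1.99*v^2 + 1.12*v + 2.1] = 2.52*v - 3.98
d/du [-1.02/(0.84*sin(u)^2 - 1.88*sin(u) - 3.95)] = (1.7136*sin(u) - 1.9176)*cos(u)/(-0.84*sin(u)^2 + 1.88*sin(u) + 3.95)^2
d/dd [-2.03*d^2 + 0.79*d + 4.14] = 0.79 - 4.06*d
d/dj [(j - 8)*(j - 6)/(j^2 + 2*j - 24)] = 16*(j^2 - 9*j + 15)/(j^4 + 4*j^3 - 44*j^2 - 96*j + 576)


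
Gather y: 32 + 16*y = 16*y + 32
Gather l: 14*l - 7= 14*l - 7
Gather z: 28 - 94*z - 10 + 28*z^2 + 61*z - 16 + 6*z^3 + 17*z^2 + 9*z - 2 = 6*z^3 + 45*z^2 - 24*z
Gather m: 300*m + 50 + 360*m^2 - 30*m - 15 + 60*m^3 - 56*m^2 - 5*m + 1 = 60*m^3 + 304*m^2 + 265*m + 36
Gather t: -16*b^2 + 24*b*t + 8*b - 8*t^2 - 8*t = -16*b^2 + 8*b - 8*t^2 + t*(24*b - 8)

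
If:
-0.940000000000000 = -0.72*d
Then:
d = 1.31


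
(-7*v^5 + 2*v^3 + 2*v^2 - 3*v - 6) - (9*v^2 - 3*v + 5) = -7*v^5 + 2*v^3 - 7*v^2 - 11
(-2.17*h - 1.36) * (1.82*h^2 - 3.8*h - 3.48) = -3.9494*h^3 + 5.7708*h^2 + 12.7196*h + 4.7328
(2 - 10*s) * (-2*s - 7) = 20*s^2 + 66*s - 14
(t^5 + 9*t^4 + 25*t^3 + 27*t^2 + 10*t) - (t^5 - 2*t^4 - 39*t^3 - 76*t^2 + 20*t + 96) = 11*t^4 + 64*t^3 + 103*t^2 - 10*t - 96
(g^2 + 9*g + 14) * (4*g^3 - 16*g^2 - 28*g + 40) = 4*g^5 + 20*g^4 - 116*g^3 - 436*g^2 - 32*g + 560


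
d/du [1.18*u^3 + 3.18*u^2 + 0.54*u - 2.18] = 3.54*u^2 + 6.36*u + 0.54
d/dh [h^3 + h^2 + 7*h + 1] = 3*h^2 + 2*h + 7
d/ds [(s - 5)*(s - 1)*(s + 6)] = 3*s^2 - 31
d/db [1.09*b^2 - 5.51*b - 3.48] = 2.18*b - 5.51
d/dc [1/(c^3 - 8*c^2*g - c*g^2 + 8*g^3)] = (-3*c^2 + 16*c*g + g^2)/(c^3 - 8*c^2*g - c*g^2 + 8*g^3)^2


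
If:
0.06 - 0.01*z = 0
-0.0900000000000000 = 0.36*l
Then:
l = -0.25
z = 6.00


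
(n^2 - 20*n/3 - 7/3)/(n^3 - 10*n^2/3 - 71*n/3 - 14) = (3*n + 1)/(3*n^2 + 11*n + 6)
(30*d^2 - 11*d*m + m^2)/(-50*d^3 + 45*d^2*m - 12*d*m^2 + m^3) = (-6*d + m)/(10*d^2 - 7*d*m + m^2)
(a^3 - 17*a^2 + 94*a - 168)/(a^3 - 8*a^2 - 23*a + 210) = (a - 4)/(a + 5)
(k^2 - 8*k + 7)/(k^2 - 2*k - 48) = (-k^2 + 8*k - 7)/(-k^2 + 2*k + 48)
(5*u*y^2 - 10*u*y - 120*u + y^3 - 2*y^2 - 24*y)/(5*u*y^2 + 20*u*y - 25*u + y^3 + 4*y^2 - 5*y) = (y^2 - 2*y - 24)/(y^2 + 4*y - 5)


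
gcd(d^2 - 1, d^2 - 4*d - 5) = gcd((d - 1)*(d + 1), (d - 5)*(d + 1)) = d + 1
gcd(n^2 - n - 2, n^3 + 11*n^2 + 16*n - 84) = n - 2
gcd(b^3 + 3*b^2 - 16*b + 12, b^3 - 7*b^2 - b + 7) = b - 1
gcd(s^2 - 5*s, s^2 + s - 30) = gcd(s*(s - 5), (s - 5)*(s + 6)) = s - 5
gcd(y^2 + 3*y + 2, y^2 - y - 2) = y + 1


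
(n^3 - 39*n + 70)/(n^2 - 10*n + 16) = (n^2 + 2*n - 35)/(n - 8)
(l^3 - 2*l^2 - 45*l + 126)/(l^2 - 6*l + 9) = (l^2 + l - 42)/(l - 3)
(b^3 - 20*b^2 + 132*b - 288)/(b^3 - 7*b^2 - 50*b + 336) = (b - 6)/(b + 7)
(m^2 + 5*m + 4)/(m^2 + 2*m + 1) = (m + 4)/(m + 1)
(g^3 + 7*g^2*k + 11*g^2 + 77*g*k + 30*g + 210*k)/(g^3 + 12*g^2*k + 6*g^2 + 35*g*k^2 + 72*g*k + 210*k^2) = (g + 5)/(g + 5*k)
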